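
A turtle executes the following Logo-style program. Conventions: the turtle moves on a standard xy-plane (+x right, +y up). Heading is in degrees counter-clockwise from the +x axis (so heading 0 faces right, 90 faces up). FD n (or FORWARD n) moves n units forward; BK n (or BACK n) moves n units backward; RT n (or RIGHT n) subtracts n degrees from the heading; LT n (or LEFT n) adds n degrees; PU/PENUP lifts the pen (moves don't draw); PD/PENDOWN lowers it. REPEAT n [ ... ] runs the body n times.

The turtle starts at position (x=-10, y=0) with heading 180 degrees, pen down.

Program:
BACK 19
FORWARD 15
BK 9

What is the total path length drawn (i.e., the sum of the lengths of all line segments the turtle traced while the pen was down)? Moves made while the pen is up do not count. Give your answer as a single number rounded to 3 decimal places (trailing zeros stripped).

Answer: 43

Derivation:
Executing turtle program step by step:
Start: pos=(-10,0), heading=180, pen down
BK 19: (-10,0) -> (9,0) [heading=180, draw]
FD 15: (9,0) -> (-6,0) [heading=180, draw]
BK 9: (-6,0) -> (3,0) [heading=180, draw]
Final: pos=(3,0), heading=180, 3 segment(s) drawn

Segment lengths:
  seg 1: (-10,0) -> (9,0), length = 19
  seg 2: (9,0) -> (-6,0), length = 15
  seg 3: (-6,0) -> (3,0), length = 9
Total = 43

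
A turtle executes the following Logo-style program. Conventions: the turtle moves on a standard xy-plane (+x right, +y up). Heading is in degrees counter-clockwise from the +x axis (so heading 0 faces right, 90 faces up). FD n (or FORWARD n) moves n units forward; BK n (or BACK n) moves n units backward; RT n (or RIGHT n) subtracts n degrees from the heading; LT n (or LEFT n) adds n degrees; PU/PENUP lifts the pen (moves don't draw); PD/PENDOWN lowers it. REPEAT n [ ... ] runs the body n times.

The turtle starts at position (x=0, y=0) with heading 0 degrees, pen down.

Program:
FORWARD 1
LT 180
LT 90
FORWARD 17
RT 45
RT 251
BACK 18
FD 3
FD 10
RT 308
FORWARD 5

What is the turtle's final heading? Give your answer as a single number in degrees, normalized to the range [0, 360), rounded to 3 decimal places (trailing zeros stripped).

Executing turtle program step by step:
Start: pos=(0,0), heading=0, pen down
FD 1: (0,0) -> (1,0) [heading=0, draw]
LT 180: heading 0 -> 180
LT 90: heading 180 -> 270
FD 17: (1,0) -> (1,-17) [heading=270, draw]
RT 45: heading 270 -> 225
RT 251: heading 225 -> 334
BK 18: (1,-17) -> (-15.178,-9.109) [heading=334, draw]
FD 3: (-15.178,-9.109) -> (-12.482,-10.424) [heading=334, draw]
FD 10: (-12.482,-10.424) -> (-3.494,-14.808) [heading=334, draw]
RT 308: heading 334 -> 26
FD 5: (-3.494,-14.808) -> (1,-12.616) [heading=26, draw]
Final: pos=(1,-12.616), heading=26, 6 segment(s) drawn

Answer: 26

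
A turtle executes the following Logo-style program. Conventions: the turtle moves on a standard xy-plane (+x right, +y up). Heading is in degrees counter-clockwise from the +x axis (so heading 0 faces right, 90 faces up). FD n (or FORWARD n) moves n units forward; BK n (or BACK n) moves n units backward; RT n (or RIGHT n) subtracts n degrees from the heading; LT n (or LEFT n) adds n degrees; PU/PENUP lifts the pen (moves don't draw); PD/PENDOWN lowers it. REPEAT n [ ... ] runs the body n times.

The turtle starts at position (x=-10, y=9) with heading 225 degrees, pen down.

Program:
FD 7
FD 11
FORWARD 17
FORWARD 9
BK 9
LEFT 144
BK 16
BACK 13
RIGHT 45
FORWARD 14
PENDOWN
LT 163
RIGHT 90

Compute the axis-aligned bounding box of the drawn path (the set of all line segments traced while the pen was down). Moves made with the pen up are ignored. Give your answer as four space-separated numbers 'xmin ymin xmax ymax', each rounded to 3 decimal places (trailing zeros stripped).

Executing turtle program step by step:
Start: pos=(-10,9), heading=225, pen down
FD 7: (-10,9) -> (-14.95,4.05) [heading=225, draw]
FD 11: (-14.95,4.05) -> (-22.728,-3.728) [heading=225, draw]
FD 17: (-22.728,-3.728) -> (-34.749,-15.749) [heading=225, draw]
FD 9: (-34.749,-15.749) -> (-41.113,-22.113) [heading=225, draw]
BK 9: (-41.113,-22.113) -> (-34.749,-15.749) [heading=225, draw]
LT 144: heading 225 -> 9
BK 16: (-34.749,-15.749) -> (-50.552,-18.252) [heading=9, draw]
BK 13: (-50.552,-18.252) -> (-63.392,-20.285) [heading=9, draw]
RT 45: heading 9 -> 324
FD 14: (-63.392,-20.285) -> (-52.065,-28.514) [heading=324, draw]
PD: pen down
LT 163: heading 324 -> 127
RT 90: heading 127 -> 37
Final: pos=(-52.065,-28.514), heading=37, 8 segment(s) drawn

Segment endpoints: x in {-63.392, -52.065, -50.552, -41.113, -34.749, -22.728, -14.95, -10}, y in {-28.514, -22.113, -20.285, -18.252, -15.749, -15.749, -3.728, 4.05, 9}
xmin=-63.392, ymin=-28.514, xmax=-10, ymax=9

Answer: -63.392 -28.514 -10 9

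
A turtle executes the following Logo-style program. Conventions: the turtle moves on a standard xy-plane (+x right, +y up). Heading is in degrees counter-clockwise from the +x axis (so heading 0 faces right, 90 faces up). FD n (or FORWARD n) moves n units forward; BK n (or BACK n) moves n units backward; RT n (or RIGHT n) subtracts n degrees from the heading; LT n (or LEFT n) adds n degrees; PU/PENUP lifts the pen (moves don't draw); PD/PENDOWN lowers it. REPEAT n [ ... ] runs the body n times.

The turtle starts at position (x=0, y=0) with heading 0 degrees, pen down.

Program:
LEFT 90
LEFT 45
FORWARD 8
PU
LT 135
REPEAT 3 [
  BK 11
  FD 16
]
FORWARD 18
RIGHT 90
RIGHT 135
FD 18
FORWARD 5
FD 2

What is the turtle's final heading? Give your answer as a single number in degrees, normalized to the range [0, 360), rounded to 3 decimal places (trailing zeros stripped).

Answer: 45

Derivation:
Executing turtle program step by step:
Start: pos=(0,0), heading=0, pen down
LT 90: heading 0 -> 90
LT 45: heading 90 -> 135
FD 8: (0,0) -> (-5.657,5.657) [heading=135, draw]
PU: pen up
LT 135: heading 135 -> 270
REPEAT 3 [
  -- iteration 1/3 --
  BK 11: (-5.657,5.657) -> (-5.657,16.657) [heading=270, move]
  FD 16: (-5.657,16.657) -> (-5.657,0.657) [heading=270, move]
  -- iteration 2/3 --
  BK 11: (-5.657,0.657) -> (-5.657,11.657) [heading=270, move]
  FD 16: (-5.657,11.657) -> (-5.657,-4.343) [heading=270, move]
  -- iteration 3/3 --
  BK 11: (-5.657,-4.343) -> (-5.657,6.657) [heading=270, move]
  FD 16: (-5.657,6.657) -> (-5.657,-9.343) [heading=270, move]
]
FD 18: (-5.657,-9.343) -> (-5.657,-27.343) [heading=270, move]
RT 90: heading 270 -> 180
RT 135: heading 180 -> 45
FD 18: (-5.657,-27.343) -> (7.071,-14.615) [heading=45, move]
FD 5: (7.071,-14.615) -> (10.607,-11.08) [heading=45, move]
FD 2: (10.607,-11.08) -> (12.021,-9.665) [heading=45, move]
Final: pos=(12.021,-9.665), heading=45, 1 segment(s) drawn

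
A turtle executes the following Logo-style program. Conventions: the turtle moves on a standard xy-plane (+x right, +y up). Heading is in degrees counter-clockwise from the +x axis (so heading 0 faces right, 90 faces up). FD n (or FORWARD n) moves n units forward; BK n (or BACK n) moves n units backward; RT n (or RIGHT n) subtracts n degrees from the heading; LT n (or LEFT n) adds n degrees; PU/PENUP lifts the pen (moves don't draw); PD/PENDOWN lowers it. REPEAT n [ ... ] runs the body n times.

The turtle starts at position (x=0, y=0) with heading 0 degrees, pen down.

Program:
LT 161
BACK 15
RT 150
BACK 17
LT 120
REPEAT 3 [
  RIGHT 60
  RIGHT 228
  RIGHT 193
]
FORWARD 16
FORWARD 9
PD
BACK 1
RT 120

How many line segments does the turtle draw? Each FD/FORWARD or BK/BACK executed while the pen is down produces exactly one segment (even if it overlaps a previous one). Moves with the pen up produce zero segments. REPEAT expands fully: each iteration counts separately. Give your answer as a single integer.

Answer: 5

Derivation:
Executing turtle program step by step:
Start: pos=(0,0), heading=0, pen down
LT 161: heading 0 -> 161
BK 15: (0,0) -> (14.183,-4.884) [heading=161, draw]
RT 150: heading 161 -> 11
BK 17: (14.183,-4.884) -> (-2.505,-8.127) [heading=11, draw]
LT 120: heading 11 -> 131
REPEAT 3 [
  -- iteration 1/3 --
  RT 60: heading 131 -> 71
  RT 228: heading 71 -> 203
  RT 193: heading 203 -> 10
  -- iteration 2/3 --
  RT 60: heading 10 -> 310
  RT 228: heading 310 -> 82
  RT 193: heading 82 -> 249
  -- iteration 3/3 --
  RT 60: heading 249 -> 189
  RT 228: heading 189 -> 321
  RT 193: heading 321 -> 128
]
FD 16: (-2.505,-8.127) -> (-12.355,4.481) [heading=128, draw]
FD 9: (-12.355,4.481) -> (-17.896,11.573) [heading=128, draw]
PD: pen down
BK 1: (-17.896,11.573) -> (-17.281,10.785) [heading=128, draw]
RT 120: heading 128 -> 8
Final: pos=(-17.281,10.785), heading=8, 5 segment(s) drawn
Segments drawn: 5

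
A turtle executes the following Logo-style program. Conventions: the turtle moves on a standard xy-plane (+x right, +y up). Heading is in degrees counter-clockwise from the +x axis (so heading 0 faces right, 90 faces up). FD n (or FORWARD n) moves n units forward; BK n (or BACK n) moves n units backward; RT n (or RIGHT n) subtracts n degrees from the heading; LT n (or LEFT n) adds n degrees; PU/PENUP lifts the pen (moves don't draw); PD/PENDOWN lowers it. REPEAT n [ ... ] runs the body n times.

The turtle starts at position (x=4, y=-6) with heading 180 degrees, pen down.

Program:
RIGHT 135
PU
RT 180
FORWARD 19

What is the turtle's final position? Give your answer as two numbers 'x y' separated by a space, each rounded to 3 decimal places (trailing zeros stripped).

Executing turtle program step by step:
Start: pos=(4,-6), heading=180, pen down
RT 135: heading 180 -> 45
PU: pen up
RT 180: heading 45 -> 225
FD 19: (4,-6) -> (-9.435,-19.435) [heading=225, move]
Final: pos=(-9.435,-19.435), heading=225, 0 segment(s) drawn

Answer: -9.435 -19.435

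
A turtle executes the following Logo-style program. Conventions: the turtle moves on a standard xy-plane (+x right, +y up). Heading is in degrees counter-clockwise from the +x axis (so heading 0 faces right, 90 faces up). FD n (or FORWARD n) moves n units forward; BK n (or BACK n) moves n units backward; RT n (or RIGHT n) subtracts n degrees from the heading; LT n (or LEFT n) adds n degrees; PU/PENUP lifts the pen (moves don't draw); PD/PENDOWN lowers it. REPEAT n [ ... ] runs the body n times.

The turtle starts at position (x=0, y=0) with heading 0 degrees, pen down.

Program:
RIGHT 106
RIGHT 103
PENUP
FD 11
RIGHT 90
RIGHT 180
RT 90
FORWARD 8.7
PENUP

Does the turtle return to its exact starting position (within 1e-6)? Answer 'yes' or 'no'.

Answer: no

Derivation:
Executing turtle program step by step:
Start: pos=(0,0), heading=0, pen down
RT 106: heading 0 -> 254
RT 103: heading 254 -> 151
PU: pen up
FD 11: (0,0) -> (-9.621,5.333) [heading=151, move]
RT 90: heading 151 -> 61
RT 180: heading 61 -> 241
RT 90: heading 241 -> 151
FD 8.7: (-9.621,5.333) -> (-17.23,9.551) [heading=151, move]
PU: pen up
Final: pos=(-17.23,9.551), heading=151, 0 segment(s) drawn

Start position: (0, 0)
Final position: (-17.23, 9.551)
Distance = 19.7; >= 1e-6 -> NOT closed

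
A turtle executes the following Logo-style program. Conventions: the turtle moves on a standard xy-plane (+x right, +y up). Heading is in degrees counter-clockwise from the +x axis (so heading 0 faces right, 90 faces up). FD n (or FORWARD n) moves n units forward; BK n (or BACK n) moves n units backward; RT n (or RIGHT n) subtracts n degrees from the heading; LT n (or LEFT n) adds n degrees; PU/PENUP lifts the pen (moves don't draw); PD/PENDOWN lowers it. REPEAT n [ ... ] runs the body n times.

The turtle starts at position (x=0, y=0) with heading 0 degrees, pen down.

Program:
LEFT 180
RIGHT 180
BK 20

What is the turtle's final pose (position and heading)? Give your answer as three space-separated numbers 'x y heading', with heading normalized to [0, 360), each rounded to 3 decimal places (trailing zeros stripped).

Answer: -20 0 0

Derivation:
Executing turtle program step by step:
Start: pos=(0,0), heading=0, pen down
LT 180: heading 0 -> 180
RT 180: heading 180 -> 0
BK 20: (0,0) -> (-20,0) [heading=0, draw]
Final: pos=(-20,0), heading=0, 1 segment(s) drawn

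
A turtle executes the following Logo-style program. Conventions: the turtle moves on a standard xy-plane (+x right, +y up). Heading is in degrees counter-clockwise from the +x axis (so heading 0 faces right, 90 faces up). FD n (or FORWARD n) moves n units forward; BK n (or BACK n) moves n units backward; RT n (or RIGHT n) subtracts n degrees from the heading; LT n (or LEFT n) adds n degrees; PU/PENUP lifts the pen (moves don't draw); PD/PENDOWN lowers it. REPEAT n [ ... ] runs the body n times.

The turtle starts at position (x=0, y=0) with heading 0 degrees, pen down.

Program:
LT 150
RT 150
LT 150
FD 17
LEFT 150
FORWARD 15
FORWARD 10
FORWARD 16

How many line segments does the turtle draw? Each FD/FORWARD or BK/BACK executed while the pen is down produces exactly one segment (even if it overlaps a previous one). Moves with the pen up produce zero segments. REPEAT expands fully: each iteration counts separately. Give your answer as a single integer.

Executing turtle program step by step:
Start: pos=(0,0), heading=0, pen down
LT 150: heading 0 -> 150
RT 150: heading 150 -> 0
LT 150: heading 0 -> 150
FD 17: (0,0) -> (-14.722,8.5) [heading=150, draw]
LT 150: heading 150 -> 300
FD 15: (-14.722,8.5) -> (-7.222,-4.49) [heading=300, draw]
FD 10: (-7.222,-4.49) -> (-2.222,-13.151) [heading=300, draw]
FD 16: (-2.222,-13.151) -> (5.778,-27.007) [heading=300, draw]
Final: pos=(5.778,-27.007), heading=300, 4 segment(s) drawn
Segments drawn: 4

Answer: 4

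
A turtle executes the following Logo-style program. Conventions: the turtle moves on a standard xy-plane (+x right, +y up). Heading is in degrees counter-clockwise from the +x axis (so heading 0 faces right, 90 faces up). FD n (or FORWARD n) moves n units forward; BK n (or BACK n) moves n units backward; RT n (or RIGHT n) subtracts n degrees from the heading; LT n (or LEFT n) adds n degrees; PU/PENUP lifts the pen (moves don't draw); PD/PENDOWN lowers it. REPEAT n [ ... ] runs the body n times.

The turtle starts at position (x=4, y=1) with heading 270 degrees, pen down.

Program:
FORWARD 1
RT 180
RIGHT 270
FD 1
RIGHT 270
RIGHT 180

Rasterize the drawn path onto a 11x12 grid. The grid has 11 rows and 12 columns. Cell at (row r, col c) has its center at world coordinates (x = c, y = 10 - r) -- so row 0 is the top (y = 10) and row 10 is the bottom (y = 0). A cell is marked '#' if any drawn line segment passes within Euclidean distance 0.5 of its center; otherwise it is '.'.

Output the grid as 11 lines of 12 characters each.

Segment 0: (4,1) -> (4,0)
Segment 1: (4,0) -> (3,-0)

Answer: ............
............
............
............
............
............
............
............
............
....#.......
...##.......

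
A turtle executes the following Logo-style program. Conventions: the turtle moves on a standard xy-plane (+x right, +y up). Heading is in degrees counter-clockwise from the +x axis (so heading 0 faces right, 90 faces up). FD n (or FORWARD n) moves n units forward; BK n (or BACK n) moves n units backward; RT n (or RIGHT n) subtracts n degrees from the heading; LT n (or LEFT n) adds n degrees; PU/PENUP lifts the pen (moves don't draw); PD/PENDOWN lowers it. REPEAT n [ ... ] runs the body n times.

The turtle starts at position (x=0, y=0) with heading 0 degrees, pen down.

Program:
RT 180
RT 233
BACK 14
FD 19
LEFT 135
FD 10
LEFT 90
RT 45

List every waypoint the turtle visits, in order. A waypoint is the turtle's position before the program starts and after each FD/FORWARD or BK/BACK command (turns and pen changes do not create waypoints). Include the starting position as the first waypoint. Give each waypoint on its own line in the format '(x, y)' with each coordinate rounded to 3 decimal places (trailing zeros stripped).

Executing turtle program step by step:
Start: pos=(0,0), heading=0, pen down
RT 180: heading 0 -> 180
RT 233: heading 180 -> 307
BK 14: (0,0) -> (-8.425,11.181) [heading=307, draw]
FD 19: (-8.425,11.181) -> (3.009,-3.993) [heading=307, draw]
LT 135: heading 307 -> 82
FD 10: (3.009,-3.993) -> (4.401,5.91) [heading=82, draw]
LT 90: heading 82 -> 172
RT 45: heading 172 -> 127
Final: pos=(4.401,5.91), heading=127, 3 segment(s) drawn
Waypoints (4 total):
(0, 0)
(-8.425, 11.181)
(3.009, -3.993)
(4.401, 5.91)

Answer: (0, 0)
(-8.425, 11.181)
(3.009, -3.993)
(4.401, 5.91)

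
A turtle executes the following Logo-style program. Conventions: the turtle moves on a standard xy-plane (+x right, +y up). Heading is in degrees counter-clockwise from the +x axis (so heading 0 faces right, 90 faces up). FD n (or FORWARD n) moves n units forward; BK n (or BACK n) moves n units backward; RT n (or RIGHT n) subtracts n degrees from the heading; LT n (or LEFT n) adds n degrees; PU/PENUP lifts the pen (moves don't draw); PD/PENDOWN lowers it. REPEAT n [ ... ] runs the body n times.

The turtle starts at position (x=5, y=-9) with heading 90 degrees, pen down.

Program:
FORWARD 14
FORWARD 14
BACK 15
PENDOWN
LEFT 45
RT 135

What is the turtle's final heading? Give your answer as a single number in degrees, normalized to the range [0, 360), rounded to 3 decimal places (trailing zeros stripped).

Executing turtle program step by step:
Start: pos=(5,-9), heading=90, pen down
FD 14: (5,-9) -> (5,5) [heading=90, draw]
FD 14: (5,5) -> (5,19) [heading=90, draw]
BK 15: (5,19) -> (5,4) [heading=90, draw]
PD: pen down
LT 45: heading 90 -> 135
RT 135: heading 135 -> 0
Final: pos=(5,4), heading=0, 3 segment(s) drawn

Answer: 0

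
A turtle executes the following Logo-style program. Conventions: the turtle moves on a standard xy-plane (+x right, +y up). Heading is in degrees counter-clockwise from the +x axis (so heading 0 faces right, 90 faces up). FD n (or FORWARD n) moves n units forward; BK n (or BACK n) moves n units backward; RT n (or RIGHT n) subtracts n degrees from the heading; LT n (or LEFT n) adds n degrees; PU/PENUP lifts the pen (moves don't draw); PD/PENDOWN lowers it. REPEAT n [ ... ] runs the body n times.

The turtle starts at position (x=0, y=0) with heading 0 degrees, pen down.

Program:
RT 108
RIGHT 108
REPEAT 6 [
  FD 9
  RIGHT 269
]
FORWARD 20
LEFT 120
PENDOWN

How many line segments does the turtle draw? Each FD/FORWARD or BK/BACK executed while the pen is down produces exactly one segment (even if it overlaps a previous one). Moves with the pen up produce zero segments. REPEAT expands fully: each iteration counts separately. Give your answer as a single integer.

Executing turtle program step by step:
Start: pos=(0,0), heading=0, pen down
RT 108: heading 0 -> 252
RT 108: heading 252 -> 144
REPEAT 6 [
  -- iteration 1/6 --
  FD 9: (0,0) -> (-7.281,5.29) [heading=144, draw]
  RT 269: heading 144 -> 235
  -- iteration 2/6 --
  FD 9: (-7.281,5.29) -> (-12.443,-2.082) [heading=235, draw]
  RT 269: heading 235 -> 326
  -- iteration 3/6 --
  FD 9: (-12.443,-2.082) -> (-4.982,-7.115) [heading=326, draw]
  RT 269: heading 326 -> 57
  -- iteration 4/6 --
  FD 9: (-4.982,-7.115) -> (-0.08,0.433) [heading=57, draw]
  RT 269: heading 57 -> 148
  -- iteration 5/6 --
  FD 9: (-0.08,0.433) -> (-7.713,5.202) [heading=148, draw]
  RT 269: heading 148 -> 239
  -- iteration 6/6 --
  FD 9: (-7.713,5.202) -> (-12.348,-2.512) [heading=239, draw]
  RT 269: heading 239 -> 330
]
FD 20: (-12.348,-2.512) -> (4.972,-12.512) [heading=330, draw]
LT 120: heading 330 -> 90
PD: pen down
Final: pos=(4.972,-12.512), heading=90, 7 segment(s) drawn
Segments drawn: 7

Answer: 7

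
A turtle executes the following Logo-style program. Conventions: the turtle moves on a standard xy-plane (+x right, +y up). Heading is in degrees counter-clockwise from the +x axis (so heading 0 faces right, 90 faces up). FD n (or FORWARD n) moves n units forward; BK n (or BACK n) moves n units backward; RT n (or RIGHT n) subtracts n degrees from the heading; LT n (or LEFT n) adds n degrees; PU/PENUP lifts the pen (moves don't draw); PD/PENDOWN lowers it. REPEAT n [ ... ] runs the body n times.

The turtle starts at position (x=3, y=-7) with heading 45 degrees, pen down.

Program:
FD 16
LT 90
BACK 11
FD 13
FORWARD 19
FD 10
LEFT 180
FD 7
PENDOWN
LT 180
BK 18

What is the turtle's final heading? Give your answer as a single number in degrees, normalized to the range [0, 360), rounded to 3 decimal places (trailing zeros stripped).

Answer: 135

Derivation:
Executing turtle program step by step:
Start: pos=(3,-7), heading=45, pen down
FD 16: (3,-7) -> (14.314,4.314) [heading=45, draw]
LT 90: heading 45 -> 135
BK 11: (14.314,4.314) -> (22.092,-3.464) [heading=135, draw]
FD 13: (22.092,-3.464) -> (12.899,5.728) [heading=135, draw]
FD 19: (12.899,5.728) -> (-0.536,19.163) [heading=135, draw]
FD 10: (-0.536,19.163) -> (-7.607,26.234) [heading=135, draw]
LT 180: heading 135 -> 315
FD 7: (-7.607,26.234) -> (-2.657,21.284) [heading=315, draw]
PD: pen down
LT 180: heading 315 -> 135
BK 18: (-2.657,21.284) -> (10.071,8.556) [heading=135, draw]
Final: pos=(10.071,8.556), heading=135, 7 segment(s) drawn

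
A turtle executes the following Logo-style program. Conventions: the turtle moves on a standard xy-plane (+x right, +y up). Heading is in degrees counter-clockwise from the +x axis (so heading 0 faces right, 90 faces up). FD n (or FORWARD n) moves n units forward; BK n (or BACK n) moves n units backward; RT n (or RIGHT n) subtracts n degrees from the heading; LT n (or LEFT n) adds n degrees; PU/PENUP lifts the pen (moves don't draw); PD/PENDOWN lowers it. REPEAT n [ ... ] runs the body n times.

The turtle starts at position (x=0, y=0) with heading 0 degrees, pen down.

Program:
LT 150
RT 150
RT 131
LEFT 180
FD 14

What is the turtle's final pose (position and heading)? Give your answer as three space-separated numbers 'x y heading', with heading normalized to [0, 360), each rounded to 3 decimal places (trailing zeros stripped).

Answer: 9.185 10.566 49

Derivation:
Executing turtle program step by step:
Start: pos=(0,0), heading=0, pen down
LT 150: heading 0 -> 150
RT 150: heading 150 -> 0
RT 131: heading 0 -> 229
LT 180: heading 229 -> 49
FD 14: (0,0) -> (9.185,10.566) [heading=49, draw]
Final: pos=(9.185,10.566), heading=49, 1 segment(s) drawn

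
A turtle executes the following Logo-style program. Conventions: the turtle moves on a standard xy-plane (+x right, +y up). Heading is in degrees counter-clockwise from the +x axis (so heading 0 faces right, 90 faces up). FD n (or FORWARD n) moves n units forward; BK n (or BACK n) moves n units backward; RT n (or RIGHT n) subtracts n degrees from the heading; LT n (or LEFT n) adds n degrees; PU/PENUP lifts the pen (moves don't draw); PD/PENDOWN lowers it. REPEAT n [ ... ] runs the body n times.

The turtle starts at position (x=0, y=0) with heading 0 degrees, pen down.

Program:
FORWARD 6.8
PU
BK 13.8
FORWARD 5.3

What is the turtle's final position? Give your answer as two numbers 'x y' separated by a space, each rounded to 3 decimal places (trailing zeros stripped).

Answer: -1.7 0

Derivation:
Executing turtle program step by step:
Start: pos=(0,0), heading=0, pen down
FD 6.8: (0,0) -> (6.8,0) [heading=0, draw]
PU: pen up
BK 13.8: (6.8,0) -> (-7,0) [heading=0, move]
FD 5.3: (-7,0) -> (-1.7,0) [heading=0, move]
Final: pos=(-1.7,0), heading=0, 1 segment(s) drawn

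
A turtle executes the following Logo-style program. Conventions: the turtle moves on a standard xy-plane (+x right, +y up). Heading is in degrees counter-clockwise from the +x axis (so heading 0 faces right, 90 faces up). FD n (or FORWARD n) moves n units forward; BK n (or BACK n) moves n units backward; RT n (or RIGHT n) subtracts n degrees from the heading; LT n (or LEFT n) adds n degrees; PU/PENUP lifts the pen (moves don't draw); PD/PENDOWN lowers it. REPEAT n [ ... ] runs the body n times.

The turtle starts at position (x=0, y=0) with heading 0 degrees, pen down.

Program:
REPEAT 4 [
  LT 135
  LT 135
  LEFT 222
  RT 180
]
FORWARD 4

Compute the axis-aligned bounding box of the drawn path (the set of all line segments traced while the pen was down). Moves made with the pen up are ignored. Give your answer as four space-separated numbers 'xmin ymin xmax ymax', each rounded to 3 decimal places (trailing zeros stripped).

Answer: -3.913 0 0 0.832

Derivation:
Executing turtle program step by step:
Start: pos=(0,0), heading=0, pen down
REPEAT 4 [
  -- iteration 1/4 --
  LT 135: heading 0 -> 135
  LT 135: heading 135 -> 270
  LT 222: heading 270 -> 132
  RT 180: heading 132 -> 312
  -- iteration 2/4 --
  LT 135: heading 312 -> 87
  LT 135: heading 87 -> 222
  LT 222: heading 222 -> 84
  RT 180: heading 84 -> 264
  -- iteration 3/4 --
  LT 135: heading 264 -> 39
  LT 135: heading 39 -> 174
  LT 222: heading 174 -> 36
  RT 180: heading 36 -> 216
  -- iteration 4/4 --
  LT 135: heading 216 -> 351
  LT 135: heading 351 -> 126
  LT 222: heading 126 -> 348
  RT 180: heading 348 -> 168
]
FD 4: (0,0) -> (-3.913,0.832) [heading=168, draw]
Final: pos=(-3.913,0.832), heading=168, 1 segment(s) drawn

Segment endpoints: x in {-3.913, 0}, y in {0, 0.832}
xmin=-3.913, ymin=0, xmax=0, ymax=0.832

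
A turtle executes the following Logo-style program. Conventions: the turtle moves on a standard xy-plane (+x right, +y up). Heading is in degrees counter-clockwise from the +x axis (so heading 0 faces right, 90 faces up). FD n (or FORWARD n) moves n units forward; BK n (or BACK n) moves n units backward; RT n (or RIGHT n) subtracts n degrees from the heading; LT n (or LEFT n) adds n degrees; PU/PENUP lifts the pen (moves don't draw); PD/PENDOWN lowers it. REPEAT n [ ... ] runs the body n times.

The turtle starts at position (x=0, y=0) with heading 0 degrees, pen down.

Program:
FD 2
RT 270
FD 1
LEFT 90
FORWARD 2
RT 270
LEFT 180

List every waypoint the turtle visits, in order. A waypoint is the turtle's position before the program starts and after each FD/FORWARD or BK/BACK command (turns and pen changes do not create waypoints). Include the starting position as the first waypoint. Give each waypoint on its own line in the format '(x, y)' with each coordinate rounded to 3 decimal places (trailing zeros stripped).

Answer: (0, 0)
(2, 0)
(2, 1)
(0, 1)

Derivation:
Executing turtle program step by step:
Start: pos=(0,0), heading=0, pen down
FD 2: (0,0) -> (2,0) [heading=0, draw]
RT 270: heading 0 -> 90
FD 1: (2,0) -> (2,1) [heading=90, draw]
LT 90: heading 90 -> 180
FD 2: (2,1) -> (0,1) [heading=180, draw]
RT 270: heading 180 -> 270
LT 180: heading 270 -> 90
Final: pos=(0,1), heading=90, 3 segment(s) drawn
Waypoints (4 total):
(0, 0)
(2, 0)
(2, 1)
(0, 1)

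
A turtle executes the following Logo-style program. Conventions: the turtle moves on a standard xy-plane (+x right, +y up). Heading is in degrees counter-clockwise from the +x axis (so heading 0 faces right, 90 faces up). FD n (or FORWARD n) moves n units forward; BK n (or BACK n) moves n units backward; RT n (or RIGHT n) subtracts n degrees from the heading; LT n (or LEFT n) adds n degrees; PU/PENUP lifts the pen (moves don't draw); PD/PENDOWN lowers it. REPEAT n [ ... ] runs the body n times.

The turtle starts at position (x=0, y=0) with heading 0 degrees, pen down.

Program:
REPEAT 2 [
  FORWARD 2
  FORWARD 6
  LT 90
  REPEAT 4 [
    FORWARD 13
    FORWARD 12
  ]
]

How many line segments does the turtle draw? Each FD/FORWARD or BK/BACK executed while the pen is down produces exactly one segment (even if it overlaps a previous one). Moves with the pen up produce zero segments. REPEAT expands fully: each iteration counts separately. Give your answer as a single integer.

Executing turtle program step by step:
Start: pos=(0,0), heading=0, pen down
REPEAT 2 [
  -- iteration 1/2 --
  FD 2: (0,0) -> (2,0) [heading=0, draw]
  FD 6: (2,0) -> (8,0) [heading=0, draw]
  LT 90: heading 0 -> 90
  REPEAT 4 [
    -- iteration 1/4 --
    FD 13: (8,0) -> (8,13) [heading=90, draw]
    FD 12: (8,13) -> (8,25) [heading=90, draw]
    -- iteration 2/4 --
    FD 13: (8,25) -> (8,38) [heading=90, draw]
    FD 12: (8,38) -> (8,50) [heading=90, draw]
    -- iteration 3/4 --
    FD 13: (8,50) -> (8,63) [heading=90, draw]
    FD 12: (8,63) -> (8,75) [heading=90, draw]
    -- iteration 4/4 --
    FD 13: (8,75) -> (8,88) [heading=90, draw]
    FD 12: (8,88) -> (8,100) [heading=90, draw]
  ]
  -- iteration 2/2 --
  FD 2: (8,100) -> (8,102) [heading=90, draw]
  FD 6: (8,102) -> (8,108) [heading=90, draw]
  LT 90: heading 90 -> 180
  REPEAT 4 [
    -- iteration 1/4 --
    FD 13: (8,108) -> (-5,108) [heading=180, draw]
    FD 12: (-5,108) -> (-17,108) [heading=180, draw]
    -- iteration 2/4 --
    FD 13: (-17,108) -> (-30,108) [heading=180, draw]
    FD 12: (-30,108) -> (-42,108) [heading=180, draw]
    -- iteration 3/4 --
    FD 13: (-42,108) -> (-55,108) [heading=180, draw]
    FD 12: (-55,108) -> (-67,108) [heading=180, draw]
    -- iteration 4/4 --
    FD 13: (-67,108) -> (-80,108) [heading=180, draw]
    FD 12: (-80,108) -> (-92,108) [heading=180, draw]
  ]
]
Final: pos=(-92,108), heading=180, 20 segment(s) drawn
Segments drawn: 20

Answer: 20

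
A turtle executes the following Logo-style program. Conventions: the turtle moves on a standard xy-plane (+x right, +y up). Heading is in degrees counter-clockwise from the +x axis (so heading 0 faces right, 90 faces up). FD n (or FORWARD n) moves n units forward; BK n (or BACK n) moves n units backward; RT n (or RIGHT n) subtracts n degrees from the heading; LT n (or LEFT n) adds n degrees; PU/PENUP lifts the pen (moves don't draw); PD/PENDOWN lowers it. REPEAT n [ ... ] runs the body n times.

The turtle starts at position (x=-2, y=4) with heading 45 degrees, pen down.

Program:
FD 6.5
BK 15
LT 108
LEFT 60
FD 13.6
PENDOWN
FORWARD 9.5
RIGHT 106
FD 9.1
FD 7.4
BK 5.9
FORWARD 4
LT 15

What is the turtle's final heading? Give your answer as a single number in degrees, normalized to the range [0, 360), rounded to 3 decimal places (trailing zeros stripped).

Executing turtle program step by step:
Start: pos=(-2,4), heading=45, pen down
FD 6.5: (-2,4) -> (2.596,8.596) [heading=45, draw]
BK 15: (2.596,8.596) -> (-8.01,-2.01) [heading=45, draw]
LT 108: heading 45 -> 153
LT 60: heading 153 -> 213
FD 13.6: (-8.01,-2.01) -> (-19.416,-9.417) [heading=213, draw]
PD: pen down
FD 9.5: (-19.416,-9.417) -> (-27.384,-14.592) [heading=213, draw]
RT 106: heading 213 -> 107
FD 9.1: (-27.384,-14.592) -> (-30.044,-5.889) [heading=107, draw]
FD 7.4: (-30.044,-5.889) -> (-32.208,1.187) [heading=107, draw]
BK 5.9: (-32.208,1.187) -> (-30.483,-4.455) [heading=107, draw]
FD 4: (-30.483,-4.455) -> (-31.652,-0.63) [heading=107, draw]
LT 15: heading 107 -> 122
Final: pos=(-31.652,-0.63), heading=122, 8 segment(s) drawn

Answer: 122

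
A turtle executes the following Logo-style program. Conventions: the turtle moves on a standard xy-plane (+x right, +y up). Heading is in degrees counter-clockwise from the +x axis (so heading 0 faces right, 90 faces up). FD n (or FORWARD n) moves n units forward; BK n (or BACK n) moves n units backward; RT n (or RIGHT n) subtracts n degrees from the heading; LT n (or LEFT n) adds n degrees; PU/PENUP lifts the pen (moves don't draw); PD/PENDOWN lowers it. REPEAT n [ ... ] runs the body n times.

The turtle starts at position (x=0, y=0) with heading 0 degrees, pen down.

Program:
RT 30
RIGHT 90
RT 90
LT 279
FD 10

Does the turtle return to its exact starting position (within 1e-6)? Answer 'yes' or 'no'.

Answer: no

Derivation:
Executing turtle program step by step:
Start: pos=(0,0), heading=0, pen down
RT 30: heading 0 -> 330
RT 90: heading 330 -> 240
RT 90: heading 240 -> 150
LT 279: heading 150 -> 69
FD 10: (0,0) -> (3.584,9.336) [heading=69, draw]
Final: pos=(3.584,9.336), heading=69, 1 segment(s) drawn

Start position: (0, 0)
Final position: (3.584, 9.336)
Distance = 10; >= 1e-6 -> NOT closed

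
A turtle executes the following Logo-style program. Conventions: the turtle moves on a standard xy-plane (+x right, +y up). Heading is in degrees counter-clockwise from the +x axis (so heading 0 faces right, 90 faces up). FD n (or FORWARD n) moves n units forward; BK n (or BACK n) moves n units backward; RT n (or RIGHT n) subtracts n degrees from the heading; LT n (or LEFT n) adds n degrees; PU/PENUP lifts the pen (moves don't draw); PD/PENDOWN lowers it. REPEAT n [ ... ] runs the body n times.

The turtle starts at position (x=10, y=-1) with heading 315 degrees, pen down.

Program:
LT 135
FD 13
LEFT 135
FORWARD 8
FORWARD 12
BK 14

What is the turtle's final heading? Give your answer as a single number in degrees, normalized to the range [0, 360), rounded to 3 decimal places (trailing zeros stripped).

Answer: 225

Derivation:
Executing turtle program step by step:
Start: pos=(10,-1), heading=315, pen down
LT 135: heading 315 -> 90
FD 13: (10,-1) -> (10,12) [heading=90, draw]
LT 135: heading 90 -> 225
FD 8: (10,12) -> (4.343,6.343) [heading=225, draw]
FD 12: (4.343,6.343) -> (-4.142,-2.142) [heading=225, draw]
BK 14: (-4.142,-2.142) -> (5.757,7.757) [heading=225, draw]
Final: pos=(5.757,7.757), heading=225, 4 segment(s) drawn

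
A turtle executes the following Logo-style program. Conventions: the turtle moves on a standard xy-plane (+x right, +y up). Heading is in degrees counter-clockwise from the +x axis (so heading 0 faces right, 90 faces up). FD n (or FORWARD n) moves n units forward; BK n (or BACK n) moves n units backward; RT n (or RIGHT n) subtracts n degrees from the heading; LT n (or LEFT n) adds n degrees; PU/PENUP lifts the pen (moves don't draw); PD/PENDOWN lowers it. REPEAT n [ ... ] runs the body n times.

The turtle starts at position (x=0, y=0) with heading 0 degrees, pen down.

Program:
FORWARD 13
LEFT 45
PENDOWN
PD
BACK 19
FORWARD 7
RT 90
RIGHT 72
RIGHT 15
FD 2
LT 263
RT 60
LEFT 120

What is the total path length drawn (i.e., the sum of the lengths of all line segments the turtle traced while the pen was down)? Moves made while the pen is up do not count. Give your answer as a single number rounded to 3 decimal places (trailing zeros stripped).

Executing turtle program step by step:
Start: pos=(0,0), heading=0, pen down
FD 13: (0,0) -> (13,0) [heading=0, draw]
LT 45: heading 0 -> 45
PD: pen down
PD: pen down
BK 19: (13,0) -> (-0.435,-13.435) [heading=45, draw]
FD 7: (-0.435,-13.435) -> (4.515,-8.485) [heading=45, draw]
RT 90: heading 45 -> 315
RT 72: heading 315 -> 243
RT 15: heading 243 -> 228
FD 2: (4.515,-8.485) -> (3.176,-9.972) [heading=228, draw]
LT 263: heading 228 -> 131
RT 60: heading 131 -> 71
LT 120: heading 71 -> 191
Final: pos=(3.176,-9.972), heading=191, 4 segment(s) drawn

Segment lengths:
  seg 1: (0,0) -> (13,0), length = 13
  seg 2: (13,0) -> (-0.435,-13.435), length = 19
  seg 3: (-0.435,-13.435) -> (4.515,-8.485), length = 7
  seg 4: (4.515,-8.485) -> (3.176,-9.972), length = 2
Total = 41

Answer: 41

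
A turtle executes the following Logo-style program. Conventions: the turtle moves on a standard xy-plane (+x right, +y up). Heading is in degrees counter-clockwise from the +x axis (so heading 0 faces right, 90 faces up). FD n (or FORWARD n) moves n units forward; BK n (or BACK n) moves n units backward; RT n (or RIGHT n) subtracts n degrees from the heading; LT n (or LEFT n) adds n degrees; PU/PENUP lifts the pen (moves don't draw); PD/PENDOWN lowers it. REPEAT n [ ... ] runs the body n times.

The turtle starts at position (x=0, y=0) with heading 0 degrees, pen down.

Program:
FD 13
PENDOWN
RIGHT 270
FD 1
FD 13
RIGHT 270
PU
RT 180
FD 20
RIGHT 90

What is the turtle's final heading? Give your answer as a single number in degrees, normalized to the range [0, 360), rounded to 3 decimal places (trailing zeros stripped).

Executing turtle program step by step:
Start: pos=(0,0), heading=0, pen down
FD 13: (0,0) -> (13,0) [heading=0, draw]
PD: pen down
RT 270: heading 0 -> 90
FD 1: (13,0) -> (13,1) [heading=90, draw]
FD 13: (13,1) -> (13,14) [heading=90, draw]
RT 270: heading 90 -> 180
PU: pen up
RT 180: heading 180 -> 0
FD 20: (13,14) -> (33,14) [heading=0, move]
RT 90: heading 0 -> 270
Final: pos=(33,14), heading=270, 3 segment(s) drawn

Answer: 270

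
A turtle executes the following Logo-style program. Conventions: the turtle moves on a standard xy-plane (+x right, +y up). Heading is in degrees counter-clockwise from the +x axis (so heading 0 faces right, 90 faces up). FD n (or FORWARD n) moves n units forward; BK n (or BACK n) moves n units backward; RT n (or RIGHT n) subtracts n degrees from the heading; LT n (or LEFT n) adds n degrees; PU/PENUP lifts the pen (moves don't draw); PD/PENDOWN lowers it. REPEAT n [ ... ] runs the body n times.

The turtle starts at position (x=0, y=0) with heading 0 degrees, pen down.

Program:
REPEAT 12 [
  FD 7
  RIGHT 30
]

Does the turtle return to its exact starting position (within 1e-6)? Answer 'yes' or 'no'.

Executing turtle program step by step:
Start: pos=(0,0), heading=0, pen down
REPEAT 12 [
  -- iteration 1/12 --
  FD 7: (0,0) -> (7,0) [heading=0, draw]
  RT 30: heading 0 -> 330
  -- iteration 2/12 --
  FD 7: (7,0) -> (13.062,-3.5) [heading=330, draw]
  RT 30: heading 330 -> 300
  -- iteration 3/12 --
  FD 7: (13.062,-3.5) -> (16.562,-9.562) [heading=300, draw]
  RT 30: heading 300 -> 270
  -- iteration 4/12 --
  FD 7: (16.562,-9.562) -> (16.562,-16.562) [heading=270, draw]
  RT 30: heading 270 -> 240
  -- iteration 5/12 --
  FD 7: (16.562,-16.562) -> (13.062,-22.624) [heading=240, draw]
  RT 30: heading 240 -> 210
  -- iteration 6/12 --
  FD 7: (13.062,-22.624) -> (7,-26.124) [heading=210, draw]
  RT 30: heading 210 -> 180
  -- iteration 7/12 --
  FD 7: (7,-26.124) -> (0,-26.124) [heading=180, draw]
  RT 30: heading 180 -> 150
  -- iteration 8/12 --
  FD 7: (0,-26.124) -> (-6.062,-22.624) [heading=150, draw]
  RT 30: heading 150 -> 120
  -- iteration 9/12 --
  FD 7: (-6.062,-22.624) -> (-9.562,-16.562) [heading=120, draw]
  RT 30: heading 120 -> 90
  -- iteration 10/12 --
  FD 7: (-9.562,-16.562) -> (-9.562,-9.562) [heading=90, draw]
  RT 30: heading 90 -> 60
  -- iteration 11/12 --
  FD 7: (-9.562,-9.562) -> (-6.062,-3.5) [heading=60, draw]
  RT 30: heading 60 -> 30
  -- iteration 12/12 --
  FD 7: (-6.062,-3.5) -> (0,0) [heading=30, draw]
  RT 30: heading 30 -> 0
]
Final: pos=(0,0), heading=0, 12 segment(s) drawn

Start position: (0, 0)
Final position: (0, 0)
Distance = 0; < 1e-6 -> CLOSED

Answer: yes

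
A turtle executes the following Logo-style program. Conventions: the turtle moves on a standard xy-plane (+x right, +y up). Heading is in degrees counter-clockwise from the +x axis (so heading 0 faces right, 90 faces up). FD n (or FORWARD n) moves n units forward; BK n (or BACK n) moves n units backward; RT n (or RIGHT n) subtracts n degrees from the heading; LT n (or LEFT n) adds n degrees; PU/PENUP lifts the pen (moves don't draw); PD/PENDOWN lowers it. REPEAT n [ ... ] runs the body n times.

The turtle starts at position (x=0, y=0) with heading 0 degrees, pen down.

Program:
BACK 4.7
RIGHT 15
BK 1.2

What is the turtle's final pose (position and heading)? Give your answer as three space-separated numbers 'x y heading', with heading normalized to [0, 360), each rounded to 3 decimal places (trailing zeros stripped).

Answer: -5.859 0.311 345

Derivation:
Executing turtle program step by step:
Start: pos=(0,0), heading=0, pen down
BK 4.7: (0,0) -> (-4.7,0) [heading=0, draw]
RT 15: heading 0 -> 345
BK 1.2: (-4.7,0) -> (-5.859,0.311) [heading=345, draw]
Final: pos=(-5.859,0.311), heading=345, 2 segment(s) drawn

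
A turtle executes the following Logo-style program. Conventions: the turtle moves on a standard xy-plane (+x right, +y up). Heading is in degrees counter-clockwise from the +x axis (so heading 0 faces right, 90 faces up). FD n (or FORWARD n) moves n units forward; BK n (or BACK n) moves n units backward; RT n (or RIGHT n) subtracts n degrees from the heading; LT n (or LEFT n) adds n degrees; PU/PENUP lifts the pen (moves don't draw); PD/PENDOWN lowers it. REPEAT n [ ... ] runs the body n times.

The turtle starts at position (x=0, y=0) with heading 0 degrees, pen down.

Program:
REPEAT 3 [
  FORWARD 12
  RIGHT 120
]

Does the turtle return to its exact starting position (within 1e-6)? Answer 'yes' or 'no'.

Answer: yes

Derivation:
Executing turtle program step by step:
Start: pos=(0,0), heading=0, pen down
REPEAT 3 [
  -- iteration 1/3 --
  FD 12: (0,0) -> (12,0) [heading=0, draw]
  RT 120: heading 0 -> 240
  -- iteration 2/3 --
  FD 12: (12,0) -> (6,-10.392) [heading=240, draw]
  RT 120: heading 240 -> 120
  -- iteration 3/3 --
  FD 12: (6,-10.392) -> (0,0) [heading=120, draw]
  RT 120: heading 120 -> 0
]
Final: pos=(0,0), heading=0, 3 segment(s) drawn

Start position: (0, 0)
Final position: (0, 0)
Distance = 0; < 1e-6 -> CLOSED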